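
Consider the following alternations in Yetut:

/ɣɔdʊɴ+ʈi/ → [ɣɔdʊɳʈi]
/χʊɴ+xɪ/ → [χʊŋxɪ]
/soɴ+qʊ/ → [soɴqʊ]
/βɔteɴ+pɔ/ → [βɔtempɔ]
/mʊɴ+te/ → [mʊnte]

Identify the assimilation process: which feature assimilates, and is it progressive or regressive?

regressive place assimilation

The segment that alternates is /ɴ/, which surfaces as [ɳ] when adjacent to /ʈ/.
/ɴ/ is uvular while /ʈ/ is retroflex; the output [ɳ] is retroflex, matching the trigger — so the feature that spreads is place.
Manner and voice are unchanged, so the assimilation is partial, not total.
Checking the remaining alternations: /ɴ/ → [ŋ] before /x/ (uvular → velar, matching velar); /ɴ/ → [m] before /p/ (uvular → bilabial, matching bilabial); /ɴ/ → [n] before /t/ (uvular → alveolar, matching alveolar) — only place changes, and always toward the following segment.
No alternation appears in [soɴqʊ]: there the adjacent consonants already agree in place (/ɴ/ and /q/ are both uvular), so this form is consistent with the same rule.
Since the segment that changes precedes the conditioning segment, the assimilation is regressive.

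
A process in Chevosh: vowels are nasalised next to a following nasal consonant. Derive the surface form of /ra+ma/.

[rãma]

/a/ sits next to the nasal /m/ and is therefore nasalised to [ã].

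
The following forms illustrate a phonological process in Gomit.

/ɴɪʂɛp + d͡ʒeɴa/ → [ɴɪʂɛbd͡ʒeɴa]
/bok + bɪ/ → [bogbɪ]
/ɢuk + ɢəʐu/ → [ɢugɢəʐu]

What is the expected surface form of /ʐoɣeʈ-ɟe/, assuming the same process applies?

[ʐoɣeɖɟe]

The data show regressive voicing assimilation: /p/ → [b] before /d͡ʒ/; /k/ → [g] before /b/; /k/ → [g] before /ɢ/. In each pair only voicing changes, matching the following consonant, while place and manner stay constant.
/ʈ/ is a voiceless retroflex stop. The following trigger /ɟ/ is voiced, so /ʈ/ must become voiced as well.
Changing only its voicing to voiced gives [ɖ] — the voiced retroflex stop.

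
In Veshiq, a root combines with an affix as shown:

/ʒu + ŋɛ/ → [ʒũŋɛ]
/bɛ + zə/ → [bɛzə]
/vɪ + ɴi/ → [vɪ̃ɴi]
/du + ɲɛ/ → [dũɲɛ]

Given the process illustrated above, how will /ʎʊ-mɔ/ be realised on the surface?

The data show regressive nasality assimilation (vowel nasalisation): /u/ → [ũ] before /ŋ/; /ɪ/ → [ɪ̃] before /ɴ/; /u/ → [ũ] before /ɲ/ — a vowel is nasalised by an immediately following nasal consonant.
No change occurs in [bɛzə] because the vowel at the boundary is adjacent to an oral consonant, not a nasal (/ɛ/ next to /z/).
/ʊ/ sits next to the nasal /m/ and is therefore nasalised to [ʊ̃].

[ʎʊ̃mɔ]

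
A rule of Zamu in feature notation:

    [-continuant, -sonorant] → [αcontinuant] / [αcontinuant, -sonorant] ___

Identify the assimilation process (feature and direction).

progressive manner assimilation

The rule copies [continuant] (continuancy) from the environment onto the target stops; since [±continuant] encodes the stop/fricative manner contrast, the assimilating dimension is manner.
The conditioning segment sits to the left of the focus bar, meaning the trigger precedes the segment that changes — progressive assimilation.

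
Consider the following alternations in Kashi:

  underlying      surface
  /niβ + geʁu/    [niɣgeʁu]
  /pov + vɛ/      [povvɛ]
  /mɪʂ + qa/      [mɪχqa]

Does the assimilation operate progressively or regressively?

Comparing underlying and surface forms, /β/ → [ɣ] is the alternation; the neighbouring /g/ is constant.
The change bilabial → velar matches the place of the following /g/, identifying this as place assimilation.
The other alternating form patterns the same way: /ʂ/ → [χ] before /q/ (retroflex → uvular, matching uvular) — only place changes, and always toward the following segment.
Nothing changes in [povvɛ]: there the adjacent consonants already agree in place (/v/ and /v/ are both labiodental), so this form is consistent with the same rule.
The trigger is the following segment, so the direction is regressive (anticipatory).

regressive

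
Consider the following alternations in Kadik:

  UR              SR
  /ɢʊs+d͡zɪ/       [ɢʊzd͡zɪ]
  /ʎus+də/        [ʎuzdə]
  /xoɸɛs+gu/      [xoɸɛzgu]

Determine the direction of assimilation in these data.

Comparing underlying and surface forms, /s/ → [z] is the alternation; the neighbouring /d͡z/ is constant.
The change voiceless → voiced matches the voicing of the following /d͡z/, identifying this as voicing assimilation.
The same holds elsewhere in the data: /s/ → [z] before /d/ (voiceless → voiced, matching voiced); /s/ → [z] before /g/ (voiceless → voiced, matching voiced) — only voicing changes, and always toward the following segment.
The trigger is the following segment, so the direction is regressive (anticipatory).

regressive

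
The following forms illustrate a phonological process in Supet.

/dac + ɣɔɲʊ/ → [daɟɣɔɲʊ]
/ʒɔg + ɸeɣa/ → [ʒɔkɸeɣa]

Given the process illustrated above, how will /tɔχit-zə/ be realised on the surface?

The data show regressive voicing assimilation: /c/ → [ɟ] before /ɣ/; /g/ → [k] before /ɸ/. In each pair only voicing changes, matching the following consonant, while place and manner stay constant.
/t/ is a voiceless alveolar stop. The following trigger /z/ is voiced, so /t/ must become voiced as well.
A voiced alveolar stop is [d], so the surface segment is [d].

[tɔχidzə]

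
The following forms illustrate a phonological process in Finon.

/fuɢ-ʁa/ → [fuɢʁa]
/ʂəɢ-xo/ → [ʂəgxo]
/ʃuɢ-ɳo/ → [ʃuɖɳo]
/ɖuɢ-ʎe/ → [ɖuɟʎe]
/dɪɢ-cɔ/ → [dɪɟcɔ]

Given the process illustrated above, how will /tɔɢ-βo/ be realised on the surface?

[tɔbβo]

The data show regressive place assimilation: /ɢ/ → [g] before /x/; /ɢ/ → [ɖ] before /ɳ/; /ɢ/ → [ɟ] before /ʎ/; /ɢ/ → [ɟ] before /c/. In each pair only place changes, matching the following consonant, while manner and voice stay constant.
Nothing changes in [fuɢʁa]: there the adjacent consonants already agree in place (/ɢ/ and /ʁ/ are both uvular), so this form is consistent with the same rule.
/ɢ/ is a voiced uvular stop. The following trigger /β/ is bilabial, so /ɢ/ must become bilabial as well.
A voiced bilabial stop is [b], so the surface segment is [b].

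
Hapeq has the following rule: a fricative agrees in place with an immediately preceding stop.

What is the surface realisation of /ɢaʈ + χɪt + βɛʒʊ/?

/χ/ is a voiceless uvular fricative. The preceding trigger /ʈ/ is retroflex, so /χ/ must become retroflex as well.
The voiceless retroflex fricative is [ʂ], so /χ/ → [ʂ].
At the second juncture, /β/ likewise becomes [z] adjacent to /t/.

[ɢaʈʂɪtzɛʒʊ]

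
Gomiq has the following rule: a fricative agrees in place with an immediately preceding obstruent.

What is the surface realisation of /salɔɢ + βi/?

[salɔɢʁi]

/β/ is a voiced bilabial fricative. The preceding trigger /ɢ/ is uvular, so /β/ must become uvular as well.
The voiced uvular fricative is [ʁ], so /β/ → [ʁ].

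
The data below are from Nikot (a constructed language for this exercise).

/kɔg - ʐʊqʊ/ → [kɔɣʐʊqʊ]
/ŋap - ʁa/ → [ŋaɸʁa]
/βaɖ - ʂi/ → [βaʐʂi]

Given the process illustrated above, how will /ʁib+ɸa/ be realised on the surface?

[ʁiβɸa]

The data show regressive manner assimilation: /g/ → [ɣ] before /ʐ/; /p/ → [ɸ] before /ʁ/; /ɖ/ → [ʐ] before /ʂ/. In each pair only manner changes, matching the following consonant, while place and voice stay constant.
/b/ is a voiced bilabial stop. The following trigger /ɸ/ is a fricative, so /b/ must become a fricative as well.
A voiced bilabial fricative is [β], so the surface segment is [β].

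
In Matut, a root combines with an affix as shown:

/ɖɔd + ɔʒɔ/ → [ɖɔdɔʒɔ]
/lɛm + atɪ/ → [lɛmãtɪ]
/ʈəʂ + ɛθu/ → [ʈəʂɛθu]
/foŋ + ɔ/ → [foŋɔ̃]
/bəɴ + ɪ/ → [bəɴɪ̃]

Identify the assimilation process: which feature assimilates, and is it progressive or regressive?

The vowel /a/ surfaces as nasalised [ã] next to the preceding nasal /m/ — it has acquired the [+nasal] feature of its neighbour.
Likewise in the remaining data: /ɔ/ → [ɔ̃] after /ŋ/; /ɪ/ → [ɪ̃] after /ɴ/ — each time a vowel is nasalised next to a preceding nasal.
No change occurs in [ɖɔdɔʒɔ], [ʈəʂɛθu] because the vowel at the boundary is adjacent to an oral consonant, not a nasal (/ɔ/ next to /d/; /ɛ/ next to /ʂ/).
Because the conditioning nasal is to the left of the vowel that changes, the process is progressive (perseverative).

progressive nasality assimilation (vowel nasalisation)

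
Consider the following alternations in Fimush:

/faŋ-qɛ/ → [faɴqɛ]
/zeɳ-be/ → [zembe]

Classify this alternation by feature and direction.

regressive place assimilation

Comparing underlying and surface forms, /ŋ/ → [ɴ] is the alternation; the neighbouring /q/ is constant.
/ŋ/ is velar while /q/ is uvular; the output [ɴ] is uvular, matching the trigger — so the feature that spreads is place.
Manner and voice are unchanged, so the assimilation is partial, not total.
The same holds elsewhere in the data: /ɳ/ → [m] before /b/ (retroflex → bilabial, matching bilabial) — only place changes, and always toward the following segment.
Since the segment that changes precedes the conditioning segment, the assimilation is regressive.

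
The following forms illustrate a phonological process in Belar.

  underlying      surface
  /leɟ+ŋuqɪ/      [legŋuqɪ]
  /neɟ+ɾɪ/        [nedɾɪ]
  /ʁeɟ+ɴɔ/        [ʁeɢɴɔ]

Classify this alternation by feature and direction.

regressive place assimilation

Comparing underlying and surface forms, /ɟ/ → [g] is the alternation; the neighbouring /ŋ/ is constant.
The change palatal → velar matches the place of the following /ŋ/, identifying this as place assimilation.
Manner and voice are unchanged, so the assimilation is partial, not total.
The same holds elsewhere in the data: /ɟ/ → [d] before /ɾ/ (palatal → alveolar, matching alveolar); /ɟ/ → [ɢ] before /ɴ/ (palatal → uvular, matching uvular) — only place changes, and always toward the following segment.
Since the segment that changes precedes the conditioning segment, the assimilation is regressive.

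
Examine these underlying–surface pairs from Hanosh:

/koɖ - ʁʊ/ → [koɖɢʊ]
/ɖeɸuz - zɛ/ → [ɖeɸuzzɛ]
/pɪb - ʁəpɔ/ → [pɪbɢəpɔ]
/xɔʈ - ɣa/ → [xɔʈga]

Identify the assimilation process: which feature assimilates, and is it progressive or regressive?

progressive manner assimilation

Underlying /ʁ/ is realised as [ɢ] next to /ɖ/; /ɖ/ itself does not change.
The change fricative → stop matches the manner of the preceding /ɖ/, identifying this as manner assimilation.
Place and voice are unchanged, so the assimilation is partial, not total.
The other alternating forms pattern the same way: /ʁ/ → [ɢ] after /b/ (fricative → stop, matching a stop); /ɣ/ → [g] after /ʈ/ (fricative → stop, matching a stop) — only manner changes, and always toward the preceding segment.
No alternation appears in [ɖeɸuzzɛ]: there the adjacent consonants already agree in manner (/z/ and /z/ are both fricatives), so this form is consistent with the same rule.
Since the segment that changes follows the conditioning segment, the assimilation is progressive.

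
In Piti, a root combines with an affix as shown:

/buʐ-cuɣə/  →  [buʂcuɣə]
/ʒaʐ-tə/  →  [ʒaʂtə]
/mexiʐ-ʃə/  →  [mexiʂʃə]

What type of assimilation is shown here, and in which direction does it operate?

regressive voicing assimilation

Comparing underlying and surface forms, /ʐ/ → [ʂ] is the alternation; the neighbouring /c/ is constant.
/ʐ/ is voiced while /c/ is voiceless; the output [ʂ] is voiceless, matching the trigger — so the feature that spreads is voicing.
Place and manner are unchanged, so the assimilation is partial, not total.
Checking the remaining alternations: /ʐ/ → [ʂ] before /t/ (voiced → voiceless, matching voiceless); /ʐ/ → [ʂ] before /ʃ/ (voiced → voiceless, matching voiceless) — only voicing changes, and always toward the following segment.
Since the segment that changes precedes the conditioning segment, the assimilation is regressive.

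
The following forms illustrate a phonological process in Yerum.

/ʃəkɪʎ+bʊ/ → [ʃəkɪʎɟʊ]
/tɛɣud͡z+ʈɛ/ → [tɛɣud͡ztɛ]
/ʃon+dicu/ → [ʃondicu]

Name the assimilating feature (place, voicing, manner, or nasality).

Comparing underlying and surface forms, /b/ → [ɟ] is the alternation; the neighbouring /ʎ/ is constant.
/b/ is bilabial while /ʎ/ is palatal; the output [ɟ] is palatal, matching the trigger — so the feature that spreads is place.
The other alternating form patterns the same way: /ʈ/ → [t] after /d͡z/ (retroflex → alveolar, matching alveolar) — only place changes, and always toward the preceding segment.
Nothing changes in [ʃondicu]: there the adjacent consonants already agree in place (/d/ and /n/ are both alveolar), so this form is consistent with the same rule.

place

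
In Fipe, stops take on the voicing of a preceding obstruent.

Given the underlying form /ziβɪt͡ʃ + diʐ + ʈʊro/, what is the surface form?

/d/ is a voiced alveolar stop. The preceding trigger /t͡ʃ/ is voiceless, so /d/ must become voiceless as well.
Changing only its voicing to voiceless gives [t] — the voiceless alveolar stop.
The same rule applies at the second boundary: /ʈ/ → [ɖ] next to /ʐ/.

[ziβɪt͡ʃtiʐɖʊro]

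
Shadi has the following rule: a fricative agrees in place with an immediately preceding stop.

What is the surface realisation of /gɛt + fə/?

[gɛtsə]

The rule targets /f/ (voiceless labiodental fricative), which sits after the trigger /t/ (alveolar).
Changing only its place to alveolar gives [s] — the voiceless alveolar fricative.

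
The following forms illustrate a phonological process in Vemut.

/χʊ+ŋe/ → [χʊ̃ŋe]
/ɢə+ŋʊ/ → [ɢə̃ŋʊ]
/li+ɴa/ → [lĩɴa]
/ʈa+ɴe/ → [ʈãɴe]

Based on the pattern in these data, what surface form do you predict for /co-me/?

The data show regressive nasality assimilation (vowel nasalisation): /ʊ/ → [ʊ̃] before /ŋ/; /ə/ → [ə̃] before /ŋ/; /i/ → [ĩ] before /ɴ/; /a/ → [ã] before /ɴ/ — a vowel is nasalised by an immediately following nasal consonant.
/o/ sits next to the nasal /m/ and is therefore nasalised to [õ].

[cõme]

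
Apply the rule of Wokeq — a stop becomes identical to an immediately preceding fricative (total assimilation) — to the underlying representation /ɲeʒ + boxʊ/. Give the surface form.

/b/ is the segment targeted by the rule; it sits immediately after /ʒ/, so it assimilates completely and surfaces as [ʒ].

[ɲeʒʒoxʊ]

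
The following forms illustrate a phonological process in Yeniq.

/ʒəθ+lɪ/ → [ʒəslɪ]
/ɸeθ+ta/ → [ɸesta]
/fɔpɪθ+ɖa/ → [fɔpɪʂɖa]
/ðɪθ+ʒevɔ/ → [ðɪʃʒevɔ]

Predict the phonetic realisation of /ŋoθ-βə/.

[ŋoɸβə]

The data show regressive place assimilation: /θ/ → [s] before /l/; /θ/ → [s] before /t/; /θ/ → [ʂ] before /ɖ/; /θ/ → [ʃ] before /ʒ/. In each pair only place changes, matching the following consonant, while manner and voice stay constant.
The rule targets /θ/ (voiceless dental fricative), which sits before the trigger /β/ (bilabial).
Changing only its place to bilabial gives [ɸ] — the voiceless bilabial fricative.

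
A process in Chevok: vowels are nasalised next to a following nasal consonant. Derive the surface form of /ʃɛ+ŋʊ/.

/ɛ/ sits next to the nasal /ŋ/ and is therefore nasalised to [ɛ̃].

[ʃɛ̃ŋʊ]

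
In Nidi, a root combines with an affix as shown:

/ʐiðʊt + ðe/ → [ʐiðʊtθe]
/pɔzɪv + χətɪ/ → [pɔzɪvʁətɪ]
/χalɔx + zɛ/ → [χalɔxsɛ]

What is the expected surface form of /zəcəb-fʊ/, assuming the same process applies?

The data show progressive voicing assimilation: /ð/ → [θ] after /t/; /χ/ → [ʁ] after /v/; /z/ → [s] after /x/. In each pair only voicing changes, matching the preceding consonant, while place and manner stay constant.
The rule targets /f/ (voiceless labiodental fricative), which sits after the trigger /b/ (voiced).
A voiced labiodental fricative is [v], so the surface segment is [v].

[zəcəbvʊ]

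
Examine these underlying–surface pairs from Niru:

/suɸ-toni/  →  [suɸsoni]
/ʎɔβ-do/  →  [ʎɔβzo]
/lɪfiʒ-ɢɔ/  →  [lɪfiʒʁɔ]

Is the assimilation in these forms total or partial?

partial assimilation

The segment that alternates is /t/, which surfaces as [s] when adjacent to /ɸ/.
/t/ is a stop while /ɸ/ is a fricative; the output [s] is a fricative, matching the trigger — so the feature that spreads is manner.
Place and voice are unchanged, so the assimilation is partial, not total.
The other alternating forms pattern the same way: /d/ → [z] after /β/ (stop → fricative, matching a fricative); /ɢ/ → [ʁ] after /ʒ/ (stop → fricative, matching a fricative) — only manner changes, and always toward the preceding segment.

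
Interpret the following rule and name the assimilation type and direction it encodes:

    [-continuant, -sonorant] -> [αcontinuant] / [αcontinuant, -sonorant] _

The rule copies [continuant] (continuancy) from the environment onto the target stops; since [±continuant] encodes the stop/fricative manner contrast, the assimilating dimension is manner.
The conditioning segment sits to the left of the focus bar, meaning the trigger precedes the segment that changes — progressive assimilation.

progressive manner assimilation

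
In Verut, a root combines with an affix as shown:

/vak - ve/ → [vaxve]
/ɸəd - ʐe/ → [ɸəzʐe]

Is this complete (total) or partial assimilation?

partial assimilation

Comparing underlying and surface forms, /k/ → [x] is the alternation; the neighbouring /v/ is constant.
/k/ is a stop while /v/ is a fricative; the output [x] is a fricative, matching the trigger — so the feature that spreads is manner.
Place and voice are unchanged, so the assimilation is partial, not total.
The other alternating form patterns the same way: /d/ → [z] before /ʐ/ (stop → fricative, matching a fricative) — only manner changes, and always toward the following segment.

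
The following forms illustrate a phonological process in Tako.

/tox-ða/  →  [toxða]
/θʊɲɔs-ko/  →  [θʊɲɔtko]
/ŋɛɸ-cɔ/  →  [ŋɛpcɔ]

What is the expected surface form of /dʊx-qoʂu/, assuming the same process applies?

The data show regressive manner assimilation: /s/ → [t] before /k/; /ɸ/ → [p] before /c/. In each pair only manner changes, matching the following consonant, while place and voice stay constant.
Nothing changes in [toxða]: there the adjacent consonants already agree in manner (/x/ and /ð/ are both fricatives), so this form is consistent with the same rule.
/x/ is a voiceless velar fricative. The following trigger /q/ is a stop, so /x/ must become a stop as well.
A voiceless velar stop is [k], so the surface segment is [k].

[dʊkqoʂu]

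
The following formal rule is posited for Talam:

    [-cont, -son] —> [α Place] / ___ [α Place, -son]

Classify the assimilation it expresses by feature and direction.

regressive place assimilation

The shared variable α links the value of the place features (abbreviated [Place]) on the target to the same value on the neighbouring segment, so place is the feature that assimilates.
Since the environment is written after the underscore, the trigger follows the target; the direction is regressive.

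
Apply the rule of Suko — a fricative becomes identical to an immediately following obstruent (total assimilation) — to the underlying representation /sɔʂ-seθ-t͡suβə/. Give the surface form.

[sɔsset͡st͡suβə]

/ʂ/ is the segment targeted by the rule; it sits immediately before /s/, so it assimilates completely and surfaces as [s].
The same rule applies at the second boundary: /θ/ → [t͡s] next to /t͡s/.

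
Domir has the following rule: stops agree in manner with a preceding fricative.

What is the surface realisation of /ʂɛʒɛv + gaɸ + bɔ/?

/g/ is a voiced velar stop. The preceding trigger /v/ is a fricative, so /g/ must become a fricative as well.
A voiced velar fricative is [ɣ], so the surface segment is [ɣ].
The same rule applies at the second boundary: /b/ → [β] next to /ɸ/.

[ʂɛʒɛvɣaɸβɔ]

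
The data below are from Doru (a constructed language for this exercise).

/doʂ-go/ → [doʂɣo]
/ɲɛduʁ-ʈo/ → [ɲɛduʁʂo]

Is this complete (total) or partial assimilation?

partial assimilation

Comparing underlying and surface forms, /g/ → [ɣ] is the alternation; the neighbouring /ʂ/ is constant.
/g/ is a stop while /ʂ/ is a fricative; the output [ɣ] is a fricative, matching the trigger — so the feature that spreads is manner.
Place and voice are unchanged, so the assimilation is partial, not total.
The same holds elsewhere in the data: /ʈ/ → [ʂ] after /ʁ/ (stop → fricative, matching a fricative) — only manner changes, and always toward the preceding segment.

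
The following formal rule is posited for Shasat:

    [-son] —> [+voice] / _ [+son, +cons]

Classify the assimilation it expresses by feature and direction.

regressive voicing assimilation

The structural change is [+voice], and the conditioning segment [+son, +cons] (a sonorant consonant) is itself voiced, so the target comes to share the voicing of its neighbour — voicing assimilation.
Since the environment is written after the underscore, the trigger follows the target; the direction is regressive.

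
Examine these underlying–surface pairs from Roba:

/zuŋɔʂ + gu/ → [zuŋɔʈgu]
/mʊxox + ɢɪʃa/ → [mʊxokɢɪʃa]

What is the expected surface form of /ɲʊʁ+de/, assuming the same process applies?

[ɲʊɢde]

The data show regressive manner assimilation: /ʂ/ → [ʈ] before /g/; /x/ → [k] before /ɢ/. In each pair only manner changes, matching the following consonant, while place and voice stay constant.
The rule targets /ʁ/ (voiced uvular fricative), which sits before the trigger /d/ (stop).
Changing only its manner to stop gives [ɢ] — the voiced uvular stop.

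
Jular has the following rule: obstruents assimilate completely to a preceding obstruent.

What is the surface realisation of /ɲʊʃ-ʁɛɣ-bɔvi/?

/ʁ/ is the segment targeted by the rule; it sits immediately after /ʃ/, so it assimilates completely and surfaces as [ʃ].
At the second juncture, /b/ likewise becomes [ɣ] adjacent to /ɣ/.

[ɲʊʃʃɛɣɣɔvi]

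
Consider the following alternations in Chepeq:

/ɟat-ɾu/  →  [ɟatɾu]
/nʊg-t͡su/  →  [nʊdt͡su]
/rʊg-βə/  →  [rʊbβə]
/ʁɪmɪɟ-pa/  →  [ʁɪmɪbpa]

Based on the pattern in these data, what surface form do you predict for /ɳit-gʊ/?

[ɳikgʊ]

The data show regressive place assimilation: /g/ → [d] before /t͡s/; /g/ → [b] before /β/; /ɟ/ → [b] before /p/. In each pair only place changes, matching the following consonant, while manner and voice stay constant.
No alternation appears in [ɟatɾu]: there the adjacent consonants already agree in place (/t/ and /ɾ/ are both alveolar), so this form is consistent with the same rule.
The rule targets /t/ (voiceless alveolar stop), which sits before the trigger /g/ (velar).
A voiceless velar stop is [k], so the surface segment is [k].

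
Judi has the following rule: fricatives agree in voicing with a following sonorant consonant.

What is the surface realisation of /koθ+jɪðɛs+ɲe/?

[koðjɪðɛzɲe]

The rule targets /θ/ (voiceless dental fricative), which sits before the trigger /j/ (voiced).
The voiced dental fricative is [ð], so /θ/ → [ð].
The same rule applies at the second boundary: /s/ → [z] next to /ɲ/.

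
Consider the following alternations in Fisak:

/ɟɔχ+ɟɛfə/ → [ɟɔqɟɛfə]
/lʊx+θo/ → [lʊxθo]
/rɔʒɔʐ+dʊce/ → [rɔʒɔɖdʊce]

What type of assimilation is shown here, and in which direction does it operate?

The segment that alternates is /χ/, which surfaces as [q] when adjacent to /ɟ/.
/χ/ is a fricative while /ɟ/ is a stop; the output [q] is a stop, matching the trigger — so the feature that spreads is manner.
Place and voice are unchanged, so the assimilation is partial, not total.
The same holds elsewhere in the data: /ʐ/ → [ɖ] before /d/ (fricative → stop, matching a stop) — only manner changes, and always toward the following segment.
Nothing changes in [lʊxθo]: there the adjacent consonants already agree in manner (/x/ and /θ/ are both fricatives), so this form is consistent with the same rule.
The trigger is the following segment, so the direction is regressive (anticipatory).

regressive manner assimilation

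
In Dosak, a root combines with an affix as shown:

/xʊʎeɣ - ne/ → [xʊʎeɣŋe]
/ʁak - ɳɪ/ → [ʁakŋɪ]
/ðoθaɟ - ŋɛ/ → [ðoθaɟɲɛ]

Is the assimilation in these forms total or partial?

partial assimilation

The segment that alternates is /n/, which surfaces as [ŋ] when adjacent to /ɣ/.
/n/ is alveolar while /ɣ/ is velar; the output [ŋ] is velar, matching the trigger — so the feature that spreads is place.
Manner and voice are unchanged, so the assimilation is partial, not total.
Checking the remaining alternations: /ɳ/ → [ŋ] after /k/ (retroflex → velar, matching velar); /ŋ/ → [ɲ] after /ɟ/ (velar → palatal, matching palatal) — only place changes, and always toward the preceding segment.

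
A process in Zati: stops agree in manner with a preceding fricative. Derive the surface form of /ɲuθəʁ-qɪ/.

The rule targets /q/ (voiceless uvular stop), which sits after the trigger /ʁ/ (fricative).
A voiceless uvular fricative is [χ], so the surface segment is [χ].

[ɲuθəʁχɪ]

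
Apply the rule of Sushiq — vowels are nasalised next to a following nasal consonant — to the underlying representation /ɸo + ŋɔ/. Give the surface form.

/o/ sits next to the nasal /ŋ/ and is therefore nasalised to [õ].

[ɸõŋɔ]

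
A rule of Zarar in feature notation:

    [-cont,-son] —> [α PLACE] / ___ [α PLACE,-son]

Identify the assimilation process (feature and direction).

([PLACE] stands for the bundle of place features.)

The rule copies the place features (abbreviated [PLACE]) from the environment onto the target, so the assimilating feature is place.
Since the environment is written after the underscore, the trigger follows the target; the direction is regressive.

regressive place assimilation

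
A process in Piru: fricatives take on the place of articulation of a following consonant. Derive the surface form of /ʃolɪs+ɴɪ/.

[ʃolɪχɴɪ]

/s/ is a voiceless alveolar fricative. The following trigger /ɴ/ is uvular, so /s/ must become uvular as well.
Changing only its place to uvular gives [χ] — the voiceless uvular fricative.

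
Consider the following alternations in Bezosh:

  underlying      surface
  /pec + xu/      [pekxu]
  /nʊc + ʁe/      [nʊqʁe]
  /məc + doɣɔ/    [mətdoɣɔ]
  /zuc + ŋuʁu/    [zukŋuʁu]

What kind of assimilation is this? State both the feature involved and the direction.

Comparing underlying and surface forms, /c/ → [k] is the alternation; the neighbouring /x/ is constant.
/c/ is palatal while /x/ is velar; the output [k] is velar, matching the trigger — so the feature that spreads is place.
Manner and voice are unchanged, so the assimilation is partial, not total.
The other alternating forms pattern the same way: /c/ → [q] before /ʁ/ (palatal → uvular, matching uvular); /c/ → [t] before /d/ (palatal → alveolar, matching alveolar); /c/ → [k] before /ŋ/ (palatal → velar, matching velar) — only place changes, and always toward the following segment.
The trigger is the following segment, so the direction is regressive (anticipatory).

regressive place assimilation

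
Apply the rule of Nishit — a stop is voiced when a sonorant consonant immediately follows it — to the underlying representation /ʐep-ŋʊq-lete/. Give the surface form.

The rule targets /p/ (voiceless bilabial stop), which sits before the trigger /ŋ/ (voiced).
A voiced bilabial stop is [b], so the surface segment is [b].
At the second juncture, /q/ likewise becomes [ɢ] adjacent to /l/.

[ʐebŋʊɢlete]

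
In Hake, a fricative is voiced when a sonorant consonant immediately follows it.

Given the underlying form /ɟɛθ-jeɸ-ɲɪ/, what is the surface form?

/θ/ is a voiceless dental fricative. The following trigger /j/ is voiced, so /θ/ must become voiced as well.
Changing only its voicing to voiced gives [ð] — the voiced dental fricative.
At the second juncture, /ɸ/ likewise becomes [β] adjacent to /ɲ/.

[ɟɛðjeβɲɪ]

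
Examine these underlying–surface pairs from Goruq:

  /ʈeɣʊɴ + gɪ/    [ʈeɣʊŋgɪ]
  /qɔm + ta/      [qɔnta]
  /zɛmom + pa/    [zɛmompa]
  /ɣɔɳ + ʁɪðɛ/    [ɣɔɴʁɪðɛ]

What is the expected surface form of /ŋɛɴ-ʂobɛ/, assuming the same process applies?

The data show regressive place assimilation: /ɴ/ → [ŋ] before /g/; /m/ → [n] before /t/; /ɳ/ → [ɴ] before /ʁ/. In each pair only place changes, matching the following consonant, while manner and voice stay constant.
Nothing changes in [zɛmompa]: there the adjacent consonants already agree in place (/m/ and /p/ are both bilabial), so this form is consistent with the same rule.
/ɴ/ is a voiced uvular nasal. The following trigger /ʂ/ is retroflex, so /ɴ/ must become retroflex as well.
Changing only its place to retroflex gives [ɳ] — the voiced retroflex nasal.

[ŋɛɳʂobɛ]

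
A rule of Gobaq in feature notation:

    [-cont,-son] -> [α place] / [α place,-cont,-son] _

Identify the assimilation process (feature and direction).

progressive place assimilation

The rule copies the place features (abbreviated [place]) from the environment onto the target, so the assimilating feature is place.
Since the environment is written before the underscore, the trigger precedes the target; the direction is progressive.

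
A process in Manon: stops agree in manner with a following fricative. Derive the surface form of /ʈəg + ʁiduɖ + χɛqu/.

[ʈəɣʁiduʐχɛqu]

The rule targets /g/ (voiced velar stop), which sits before the trigger /ʁ/ (fricative).
Changing only its manner to fricative gives [ɣ] — the voiced velar fricative.
The same rule applies at the second boundary: /ɖ/ → [ʐ] next to /χ/.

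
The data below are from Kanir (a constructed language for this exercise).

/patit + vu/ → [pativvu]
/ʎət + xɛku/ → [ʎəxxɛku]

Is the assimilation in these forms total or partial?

The segment that alternates is /t/, which surfaces as [v] when adjacent to /v/.
The output [v] is identical to the trigger /v/ — every feature (place, manner, voicing) has been copied — so this is total assimilation.
The remaining alternation confirms this: /t/ → [x] before /x/ — in each case the output is a copy of the following consonant.

total assimilation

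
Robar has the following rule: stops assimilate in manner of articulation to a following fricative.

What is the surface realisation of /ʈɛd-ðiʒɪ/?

The rule targets /d/ (voiced alveolar stop), which sits before the trigger /ð/ (fricative).
Changing only its manner to fricative gives [z] — the voiced alveolar fricative.

[ʈɛzðiʒɪ]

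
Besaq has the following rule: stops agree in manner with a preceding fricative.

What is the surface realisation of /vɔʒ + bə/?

[vɔʒβə]

/b/ is a voiced bilabial stop. The preceding trigger /ʒ/ is a fricative, so /b/ must become a fricative as well.
Changing only its manner to fricative gives [β] — the voiced bilabial fricative.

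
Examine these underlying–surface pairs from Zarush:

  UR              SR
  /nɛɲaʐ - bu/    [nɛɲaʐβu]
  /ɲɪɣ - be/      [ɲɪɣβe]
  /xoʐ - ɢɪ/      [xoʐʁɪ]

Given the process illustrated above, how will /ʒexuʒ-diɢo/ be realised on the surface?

[ʒexuʒziɢo]

The data show progressive manner assimilation: /b/ → [β] after /ʐ/; /b/ → [β] after /ɣ/; /ɢ/ → [ʁ] after /ʐ/. In each pair only manner changes, matching the preceding consonant, while place and voice stay constant.
/d/ is a voiced alveolar stop. The preceding trigger /ʒ/ is a fricative, so /d/ must become a fricative as well.
Changing only its manner to fricative gives [z] — the voiced alveolar fricative.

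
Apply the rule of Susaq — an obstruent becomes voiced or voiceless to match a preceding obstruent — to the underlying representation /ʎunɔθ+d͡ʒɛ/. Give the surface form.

[ʎunɔθt͡ʃɛ]

/d͡ʒ/ is a voiced postalveolar affricate. The preceding trigger /θ/ is voiceless, so /d͡ʒ/ must become voiceless as well.
The voiceless postalveolar affricate is [t͡ʃ], so /d͡ʒ/ → [t͡ʃ].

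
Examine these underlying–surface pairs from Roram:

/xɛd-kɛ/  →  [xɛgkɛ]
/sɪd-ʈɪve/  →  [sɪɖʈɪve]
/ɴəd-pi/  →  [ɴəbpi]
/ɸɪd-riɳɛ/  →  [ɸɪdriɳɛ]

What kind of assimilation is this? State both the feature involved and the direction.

regressive place assimilation

The segment that alternates is /d/, which surfaces as [g] when adjacent to /k/.
The change alveolar → velar matches the place of the following /k/, identifying this as place assimilation.
Manner and voice are unchanged, so the assimilation is partial, not total.
The other alternating forms pattern the same way: /d/ → [ɖ] before /ʈ/ (alveolar → retroflex, matching retroflex); /d/ → [b] before /p/ (alveolar → bilabial, matching bilabial) — only place changes, and always toward the following segment.
Nothing changes in [ɸɪdriɳɛ]: there the adjacent consonants already agree in place (/d/ and /r/ are both alveolar), so this form is consistent with the same rule.
Since the segment that changes precedes the conditioning segment, the assimilation is regressive.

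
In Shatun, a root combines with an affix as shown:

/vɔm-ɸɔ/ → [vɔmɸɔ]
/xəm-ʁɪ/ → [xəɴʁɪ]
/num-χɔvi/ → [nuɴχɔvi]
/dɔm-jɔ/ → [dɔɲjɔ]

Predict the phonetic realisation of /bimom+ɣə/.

[bimoŋɣə]

The data show regressive place assimilation: /m/ → [ɴ] before /ʁ/; /m/ → [ɴ] before /χ/; /m/ → [ɲ] before /j/. In each pair only place changes, matching the following consonant, while manner and voice stay constant.
Nothing changes in [vɔmɸɔ]: there the adjacent consonants already agree in place (/m/ and /ɸ/ are both bilabial), so this form is consistent with the same rule.
The rule targets /m/ (voiced bilabial nasal), which sits before the trigger /ɣ/ (velar).
A voiced velar nasal is [ŋ], so the surface segment is [ŋ].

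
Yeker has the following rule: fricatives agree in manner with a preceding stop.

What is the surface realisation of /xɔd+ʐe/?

The rule targets /ʐ/ (voiced retroflex fricative), which sits after the trigger /d/ (stop).
A voiced retroflex stop is [ɖ], so the surface segment is [ɖ].

[xɔdɖe]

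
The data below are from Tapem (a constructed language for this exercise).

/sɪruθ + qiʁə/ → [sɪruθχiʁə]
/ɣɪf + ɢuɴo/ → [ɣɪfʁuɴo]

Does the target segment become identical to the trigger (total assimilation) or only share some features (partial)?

partial assimilation

The segment that alternates is /q/, which surfaces as [χ] when adjacent to /θ/.
The change stop → fricative matches the manner of the preceding /θ/, identifying this as manner assimilation.
Place and voice are unchanged, so the assimilation is partial, not total.
Checking the remaining alternation: /ɢ/ → [ʁ] after /f/ (stop → fricative, matching a fricative) — only manner changes, and always toward the preceding segment.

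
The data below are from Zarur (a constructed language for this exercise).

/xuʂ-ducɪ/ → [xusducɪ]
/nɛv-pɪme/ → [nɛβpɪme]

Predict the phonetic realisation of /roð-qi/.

The data show regressive place assimilation: /ʂ/ → [s] before /d/; /v/ → [β] before /p/. In each pair only place changes, matching the following consonant, while manner and voice stay constant.
/ð/ is a voiced dental fricative. The following trigger /q/ is uvular, so /ð/ must become uvular as well.
Changing only its place to uvular gives [ʁ] — the voiced uvular fricative.

[roʁqi]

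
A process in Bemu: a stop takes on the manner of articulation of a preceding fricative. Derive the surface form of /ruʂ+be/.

The rule targets /b/ (voiced bilabial stop), which sits after the trigger /ʂ/ (fricative).
The voiced bilabial fricative is [β], so /b/ → [β].

[ruʂβe]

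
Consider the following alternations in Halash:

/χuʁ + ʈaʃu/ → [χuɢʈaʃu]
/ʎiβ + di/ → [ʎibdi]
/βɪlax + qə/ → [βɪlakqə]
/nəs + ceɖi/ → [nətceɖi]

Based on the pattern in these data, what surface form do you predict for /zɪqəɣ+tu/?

The data show regressive manner assimilation: /ʁ/ → [ɢ] before /ʈ/; /β/ → [b] before /d/; /x/ → [k] before /q/; /s/ → [t] before /c/. In each pair only manner changes, matching the following consonant, while place and voice stay constant.
/ɣ/ is a voiced velar fricative. The following trigger /t/ is a stop, so /ɣ/ must become a stop as well.
A voiced velar stop is [g], so the surface segment is [g].

[zɪqəgtu]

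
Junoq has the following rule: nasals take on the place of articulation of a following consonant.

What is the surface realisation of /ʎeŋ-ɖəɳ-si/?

/ŋ/ is a voiced velar nasal. The following trigger /ɖ/ is retroflex, so /ŋ/ must become retroflex as well.
A voiced retroflex nasal is [ɳ], so the surface segment is [ɳ].
At the second juncture, /ɳ/ likewise becomes [n] adjacent to /s/.

[ʎeɳɖənsi]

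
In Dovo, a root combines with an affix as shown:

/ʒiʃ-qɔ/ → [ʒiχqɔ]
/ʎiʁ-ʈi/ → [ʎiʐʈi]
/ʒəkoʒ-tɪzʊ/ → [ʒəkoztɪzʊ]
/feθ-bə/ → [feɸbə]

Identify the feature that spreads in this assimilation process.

The segment that alternates is /ʃ/, which surfaces as [χ] when adjacent to /q/.
/ʃ/ is postalveolar while /q/ is uvular; the output [χ] is uvular, matching the trigger — so the feature that spreads is place.
Checking the remaining alternations: /ʁ/ → [ʐ] before /ʈ/ (uvular → retroflex, matching retroflex); /ʒ/ → [z] before /t/ (postalveolar → alveolar, matching alveolar); /θ/ → [ɸ] before /b/ (dental → bilabial, matching bilabial) — only place changes, and always toward the following segment.

place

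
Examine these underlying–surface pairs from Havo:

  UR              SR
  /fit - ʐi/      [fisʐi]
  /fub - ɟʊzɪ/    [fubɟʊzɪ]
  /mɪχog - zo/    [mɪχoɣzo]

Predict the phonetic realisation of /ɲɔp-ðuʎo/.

[ɲɔɸðuʎo]

The data show regressive manner assimilation: /t/ → [s] before /ʐ/; /g/ → [ɣ] before /z/. In each pair only manner changes, matching the following consonant, while place and voice stay constant.
Nothing changes in [fubɟʊzɪ]: there the adjacent consonants already agree in manner (/b/ and /ɟ/ are both stops), so this form is consistent with the same rule.
The rule targets /p/ (voiceless bilabial stop), which sits before the trigger /ð/ (fricative).
The voiceless bilabial fricative is [ɸ], so /p/ → [ɸ].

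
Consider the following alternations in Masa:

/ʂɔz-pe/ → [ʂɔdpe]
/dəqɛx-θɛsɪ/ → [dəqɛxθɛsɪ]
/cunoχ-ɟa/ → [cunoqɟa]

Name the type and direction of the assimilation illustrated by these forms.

regressive manner assimilation

Comparing underlying and surface forms, /z/ → [d] is the alternation; the neighbouring /p/ is constant.
The change fricative → stop matches the manner of the following /p/, identifying this as manner assimilation.
Place and voice are unchanged, so the assimilation is partial, not total.
Checking the remaining alternation: /χ/ → [q] before /ɟ/ (fricative → stop, matching a stop) — only manner changes, and always toward the following segment.
Nothing changes in [dəqɛxθɛsɪ]: there the adjacent consonants already agree in manner (/x/ and /θ/ are both fricatives), so this form is consistent with the same rule.
Since the segment that changes precedes the conditioning segment, the assimilation is regressive.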